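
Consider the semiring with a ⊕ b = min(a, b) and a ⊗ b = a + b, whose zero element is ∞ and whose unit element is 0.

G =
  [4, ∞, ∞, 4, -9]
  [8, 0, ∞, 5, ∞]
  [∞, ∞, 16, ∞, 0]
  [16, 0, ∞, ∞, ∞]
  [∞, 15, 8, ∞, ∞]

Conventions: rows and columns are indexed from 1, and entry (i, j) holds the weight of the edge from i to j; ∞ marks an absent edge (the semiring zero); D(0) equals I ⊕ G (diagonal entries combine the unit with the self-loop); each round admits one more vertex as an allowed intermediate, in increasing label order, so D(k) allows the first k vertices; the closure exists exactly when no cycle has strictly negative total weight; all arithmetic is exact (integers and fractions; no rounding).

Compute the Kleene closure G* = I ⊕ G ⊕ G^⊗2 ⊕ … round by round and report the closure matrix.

D(0):
  [0, ∞, ∞, 4, -9]
  [8, 0, ∞, 5, ∞]
  [∞, ∞, 0, ∞, 0]
  [16, 0, ∞, 0, ∞]
  [∞, 15, 8, ∞, 0]
D(1):
  [0, ∞, ∞, 4, -9]
  [8, 0, ∞, 5, -1]
  [∞, ∞, 0, ∞, 0]
  [16, 0, ∞, 0, 7]
  [∞, 15, 8, ∞, 0]
D(2):
  [0, ∞, ∞, 4, -9]
  [8, 0, ∞, 5, -1]
  [∞, ∞, 0, ∞, 0]
  [8, 0, ∞, 0, -1]
  [23, 15, 8, 20, 0]
D(3):
  [0, ∞, ∞, 4, -9]
  [8, 0, ∞, 5, -1]
  [∞, ∞, 0, ∞, 0]
  [8, 0, ∞, 0, -1]
  [23, 15, 8, 20, 0]
D(4):
  [0, 4, ∞, 4, -9]
  [8, 0, ∞, 5, -1]
  [∞, ∞, 0, ∞, 0]
  [8, 0, ∞, 0, -1]
  [23, 15, 8, 20, 0]
D(5):
  [0, 4, -1, 4, -9]
  [8, 0, 7, 5, -1]
  [23, 15, 0, 20, 0]
  [8, 0, 7, 0, -1]
  [23, 15, 8, 20, 0]
Answer: G* = [[0, 4, -1, 4, -9], [8, 0, 7, 5, -1], [23, 15, 0, 20, 0], [8, 0, 7, 0, -1], [23, 15, 8, 20, 0]]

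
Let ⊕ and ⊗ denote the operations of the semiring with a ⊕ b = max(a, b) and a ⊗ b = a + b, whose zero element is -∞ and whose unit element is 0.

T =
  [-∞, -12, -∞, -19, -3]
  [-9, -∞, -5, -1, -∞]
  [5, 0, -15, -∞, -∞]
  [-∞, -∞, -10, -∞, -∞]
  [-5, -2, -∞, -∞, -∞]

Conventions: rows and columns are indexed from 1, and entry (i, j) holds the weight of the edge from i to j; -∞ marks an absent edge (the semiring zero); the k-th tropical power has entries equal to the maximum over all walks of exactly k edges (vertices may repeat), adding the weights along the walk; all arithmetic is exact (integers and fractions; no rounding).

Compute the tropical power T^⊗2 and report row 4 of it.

T^⊗2:
  [-8, -5, -17, -13, -∞]
  [0, -5, -11, -28, -12]
  [-9, -7, -5, -1, 2]
  [-5, -10, -25, -∞, -∞]
  [-11, -17, -7, -3, -8]
Answer: row 4 of T^⊗2 = [-5, -10, -25, -∞, -∞]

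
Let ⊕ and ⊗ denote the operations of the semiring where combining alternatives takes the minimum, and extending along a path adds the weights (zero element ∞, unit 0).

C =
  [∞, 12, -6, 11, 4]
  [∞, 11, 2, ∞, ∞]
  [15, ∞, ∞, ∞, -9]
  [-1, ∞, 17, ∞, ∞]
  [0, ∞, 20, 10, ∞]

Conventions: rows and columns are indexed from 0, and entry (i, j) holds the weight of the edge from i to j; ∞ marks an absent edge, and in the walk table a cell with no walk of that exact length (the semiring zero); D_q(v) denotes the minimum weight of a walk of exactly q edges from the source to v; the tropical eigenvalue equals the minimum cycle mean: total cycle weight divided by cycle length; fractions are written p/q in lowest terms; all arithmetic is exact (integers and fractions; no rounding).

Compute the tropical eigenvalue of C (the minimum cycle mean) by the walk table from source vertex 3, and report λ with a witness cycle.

q=0: [∞, ∞, ∞, 0, ∞]
q=1: [-1, ∞, 17, ∞, ∞]
q=2: [32, 11, -7, 10, 3]
q=3: [3, 22, 13, 13, -16]
q=4: [-16, 15, -3, -6, 4]
q=5: [-7, -4, -22, -5, -12]
Optimal cycle mean attained by: cycle 0->2->4->0, total (-6) + (-9) + 0, length 3.
Answer: λ = -5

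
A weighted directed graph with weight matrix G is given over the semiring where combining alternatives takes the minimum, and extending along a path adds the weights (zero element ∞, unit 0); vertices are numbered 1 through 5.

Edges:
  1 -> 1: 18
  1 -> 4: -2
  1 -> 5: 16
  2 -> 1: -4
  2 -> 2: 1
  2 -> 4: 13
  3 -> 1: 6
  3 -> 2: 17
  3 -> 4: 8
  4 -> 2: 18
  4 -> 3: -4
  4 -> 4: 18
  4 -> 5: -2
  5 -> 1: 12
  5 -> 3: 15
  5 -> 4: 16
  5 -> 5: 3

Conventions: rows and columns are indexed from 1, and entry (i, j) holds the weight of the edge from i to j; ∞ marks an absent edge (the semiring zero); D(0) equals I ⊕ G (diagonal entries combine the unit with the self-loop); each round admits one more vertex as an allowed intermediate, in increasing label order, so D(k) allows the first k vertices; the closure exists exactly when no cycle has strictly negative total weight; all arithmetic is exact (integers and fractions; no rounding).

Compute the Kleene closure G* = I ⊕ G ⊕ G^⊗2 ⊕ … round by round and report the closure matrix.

D(0):
  [0, ∞, ∞, -2, 16]
  [-4, 0, ∞, 13, ∞]
  [6, 17, 0, 8, ∞]
  [∞, 18, -4, 0, -2]
  [12, ∞, 15, 16, 0]
D(1):
  [0, ∞, ∞, -2, 16]
  [-4, 0, ∞, -6, 12]
  [6, 17, 0, 4, 22]
  [∞, 18, -4, 0, -2]
  [12, ∞, 15, 10, 0]
D(2):
  [0, ∞, ∞, -2, 16]
  [-4, 0, ∞, -6, 12]
  [6, 17, 0, 4, 22]
  [14, 18, -4, 0, -2]
  [12, ∞, 15, 10, 0]
D(3):
  [0, ∞, ∞, -2, 16]
  [-4, 0, ∞, -6, 12]
  [6, 17, 0, 4, 22]
  [2, 13, -4, 0, -2]
  [12, 32, 15, 10, 0]
D(4):
  [0, 11, -6, -2, -4]
  [-4, 0, -10, -6, -8]
  [6, 17, 0, 4, 2]
  [2, 13, -4, 0, -2]
  [12, 23, 6, 10, 0]
D(5):
  [0, 11, -6, -2, -4]
  [-4, 0, -10, -6, -8]
  [6, 17, 0, 4, 2]
  [2, 13, -4, 0, -2]
  [12, 23, 6, 10, 0]
Answer: G* = [[0, 11, -6, -2, -4], [-4, 0, -10, -6, -8], [6, 17, 0, 4, 2], [2, 13, -4, 0, -2], [12, 23, 6, 10, 0]]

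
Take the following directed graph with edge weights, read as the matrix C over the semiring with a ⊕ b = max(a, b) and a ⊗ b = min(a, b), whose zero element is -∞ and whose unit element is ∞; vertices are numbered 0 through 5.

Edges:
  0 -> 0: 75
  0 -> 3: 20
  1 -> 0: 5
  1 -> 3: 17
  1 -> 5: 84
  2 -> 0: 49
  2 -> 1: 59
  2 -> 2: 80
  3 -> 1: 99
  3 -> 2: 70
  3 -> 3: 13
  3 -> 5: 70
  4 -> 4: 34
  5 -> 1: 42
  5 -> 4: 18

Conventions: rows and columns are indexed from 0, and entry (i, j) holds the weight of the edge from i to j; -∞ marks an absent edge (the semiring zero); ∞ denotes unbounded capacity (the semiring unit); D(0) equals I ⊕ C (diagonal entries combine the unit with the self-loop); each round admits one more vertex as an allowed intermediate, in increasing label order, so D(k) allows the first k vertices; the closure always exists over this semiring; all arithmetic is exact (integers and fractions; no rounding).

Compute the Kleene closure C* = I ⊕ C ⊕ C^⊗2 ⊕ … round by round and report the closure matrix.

D(0):
  [∞, -∞, -∞, 20, -∞, -∞]
  [5, ∞, -∞, 17, -∞, 84]
  [49, 59, ∞, -∞, -∞, -∞]
  [-∞, 99, 70, ∞, -∞, 70]
  [-∞, -∞, -∞, -∞, ∞, -∞]
  [-∞, 42, -∞, -∞, 18, ∞]
D(1):
  [∞, -∞, -∞, 20, -∞, -∞]
  [5, ∞, -∞, 17, -∞, 84]
  [49, 59, ∞, 20, -∞, -∞]
  [-∞, 99, 70, ∞, -∞, 70]
  [-∞, -∞, -∞, -∞, ∞, -∞]
  [-∞, 42, -∞, -∞, 18, ∞]
D(2):
  [∞, -∞, -∞, 20, -∞, -∞]
  [5, ∞, -∞, 17, -∞, 84]
  [49, 59, ∞, 20, -∞, 59]
  [5, 99, 70, ∞, -∞, 84]
  [-∞, -∞, -∞, -∞, ∞, -∞]
  [5, 42, -∞, 17, 18, ∞]
D(3):
  [∞, -∞, -∞, 20, -∞, -∞]
  [5, ∞, -∞, 17, -∞, 84]
  [49, 59, ∞, 20, -∞, 59]
  [49, 99, 70, ∞, -∞, 84]
  [-∞, -∞, -∞, -∞, ∞, -∞]
  [5, 42, -∞, 17, 18, ∞]
D(4):
  [∞, 20, 20, 20, -∞, 20]
  [17, ∞, 17, 17, -∞, 84]
  [49, 59, ∞, 20, -∞, 59]
  [49, 99, 70, ∞, -∞, 84]
  [-∞, -∞, -∞, -∞, ∞, -∞]
  [17, 42, 17, 17, 18, ∞]
D(5):
  [∞, 20, 20, 20, -∞, 20]
  [17, ∞, 17, 17, -∞, 84]
  [49, 59, ∞, 20, -∞, 59]
  [49, 99, 70, ∞, -∞, 84]
  [-∞, -∞, -∞, -∞, ∞, -∞]
  [17, 42, 17, 17, 18, ∞]
D(6):
  [∞, 20, 20, 20, 18, 20]
  [17, ∞, 17, 17, 18, 84]
  [49, 59, ∞, 20, 18, 59]
  [49, 99, 70, ∞, 18, 84]
  [-∞, -∞, -∞, -∞, ∞, -∞]
  [17, 42, 17, 17, 18, ∞]
Answer: C* = [[∞, 20, 20, 20, 18, 20], [17, ∞, 17, 17, 18, 84], [49, 59, ∞, 20, 18, 59], [49, 99, 70, ∞, 18, 84], [-∞, -∞, -∞, -∞, ∞, -∞], [17, 42, 17, 17, 18, ∞]]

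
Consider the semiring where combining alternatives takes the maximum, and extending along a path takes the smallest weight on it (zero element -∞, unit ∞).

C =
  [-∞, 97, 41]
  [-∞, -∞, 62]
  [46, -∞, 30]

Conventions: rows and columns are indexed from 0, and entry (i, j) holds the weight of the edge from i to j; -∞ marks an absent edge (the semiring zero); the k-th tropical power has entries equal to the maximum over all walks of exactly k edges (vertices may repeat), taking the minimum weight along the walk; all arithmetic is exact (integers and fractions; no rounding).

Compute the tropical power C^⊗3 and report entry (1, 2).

C^⊗2:
  [41, -∞, 62]
  [46, -∞, 30]
  [30, 46, 41]
C^⊗3:
  [46, 41, 41]
  [30, 46, 41]
  [41, 30, 46]
Key observation: the optimum is the walk 1->2->0->2, with weight 62 min 46 min 41 = 41.
Optimal value attained by: walk 1->2->0->2.
Answer: (C^⊗3)[1][2] = 41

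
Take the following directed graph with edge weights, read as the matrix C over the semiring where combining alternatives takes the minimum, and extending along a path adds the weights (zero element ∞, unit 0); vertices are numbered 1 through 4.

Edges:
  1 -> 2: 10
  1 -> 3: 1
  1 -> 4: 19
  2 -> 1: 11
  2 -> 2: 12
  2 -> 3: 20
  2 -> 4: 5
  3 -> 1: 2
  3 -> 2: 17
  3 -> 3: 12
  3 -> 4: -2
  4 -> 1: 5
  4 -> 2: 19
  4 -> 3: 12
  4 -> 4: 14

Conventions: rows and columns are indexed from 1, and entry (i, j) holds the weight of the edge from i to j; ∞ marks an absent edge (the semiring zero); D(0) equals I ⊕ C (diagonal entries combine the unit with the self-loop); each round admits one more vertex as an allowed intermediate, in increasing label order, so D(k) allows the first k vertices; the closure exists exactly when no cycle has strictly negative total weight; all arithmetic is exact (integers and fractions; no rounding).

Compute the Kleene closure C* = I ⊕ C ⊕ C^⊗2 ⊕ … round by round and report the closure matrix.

D(0):
  [0, 10, 1, 19]
  [11, 0, 20, 5]
  [2, 17, 0, -2]
  [5, 19, 12, 0]
D(1):
  [0, 10, 1, 19]
  [11, 0, 12, 5]
  [2, 12, 0, -2]
  [5, 15, 6, 0]
D(2):
  [0, 10, 1, 15]
  [11, 0, 12, 5]
  [2, 12, 0, -2]
  [5, 15, 6, 0]
D(3):
  [0, 10, 1, -1]
  [11, 0, 12, 5]
  [2, 12, 0, -2]
  [5, 15, 6, 0]
D(4):
  [0, 10, 1, -1]
  [10, 0, 11, 5]
  [2, 12, 0, -2]
  [5, 15, 6, 0]
Answer: C* = [[0, 10, 1, -1], [10, 0, 11, 5], [2, 12, 0, -2], [5, 15, 6, 0]]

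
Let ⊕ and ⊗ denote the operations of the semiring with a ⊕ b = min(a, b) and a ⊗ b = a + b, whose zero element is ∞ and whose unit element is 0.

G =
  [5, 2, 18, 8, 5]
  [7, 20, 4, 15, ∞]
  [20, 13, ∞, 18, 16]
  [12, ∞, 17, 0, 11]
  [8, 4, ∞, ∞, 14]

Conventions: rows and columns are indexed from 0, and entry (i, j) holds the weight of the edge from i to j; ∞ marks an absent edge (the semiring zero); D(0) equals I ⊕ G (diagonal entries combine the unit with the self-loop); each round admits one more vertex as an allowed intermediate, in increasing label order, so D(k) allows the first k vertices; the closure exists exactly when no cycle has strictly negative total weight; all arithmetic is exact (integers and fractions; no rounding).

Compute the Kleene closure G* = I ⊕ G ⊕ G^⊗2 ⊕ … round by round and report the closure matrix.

D(0):
  [0, 2, 18, 8, 5]
  [7, 0, 4, 15, ∞]
  [20, 13, 0, 18, 16]
  [12, ∞, 17, 0, 11]
  [8, 4, ∞, ∞, 0]
D(1):
  [0, 2, 18, 8, 5]
  [7, 0, 4, 15, 12]
  [20, 13, 0, 18, 16]
  [12, 14, 17, 0, 11]
  [8, 4, 26, 16, 0]
D(2):
  [0, 2, 6, 8, 5]
  [7, 0, 4, 15, 12]
  [20, 13, 0, 18, 16]
  [12, 14, 17, 0, 11]
  [8, 4, 8, 16, 0]
D(3):
  [0, 2, 6, 8, 5]
  [7, 0, 4, 15, 12]
  [20, 13, 0, 18, 16]
  [12, 14, 17, 0, 11]
  [8, 4, 8, 16, 0]
D(4):
  [0, 2, 6, 8, 5]
  [7, 0, 4, 15, 12]
  [20, 13, 0, 18, 16]
  [12, 14, 17, 0, 11]
  [8, 4, 8, 16, 0]
D(5):
  [0, 2, 6, 8, 5]
  [7, 0, 4, 15, 12]
  [20, 13, 0, 18, 16]
  [12, 14, 17, 0, 11]
  [8, 4, 8, 16, 0]
Answer: G* = [[0, 2, 6, 8, 5], [7, 0, 4, 15, 12], [20, 13, 0, 18, 16], [12, 14, 17, 0, 11], [8, 4, 8, 16, 0]]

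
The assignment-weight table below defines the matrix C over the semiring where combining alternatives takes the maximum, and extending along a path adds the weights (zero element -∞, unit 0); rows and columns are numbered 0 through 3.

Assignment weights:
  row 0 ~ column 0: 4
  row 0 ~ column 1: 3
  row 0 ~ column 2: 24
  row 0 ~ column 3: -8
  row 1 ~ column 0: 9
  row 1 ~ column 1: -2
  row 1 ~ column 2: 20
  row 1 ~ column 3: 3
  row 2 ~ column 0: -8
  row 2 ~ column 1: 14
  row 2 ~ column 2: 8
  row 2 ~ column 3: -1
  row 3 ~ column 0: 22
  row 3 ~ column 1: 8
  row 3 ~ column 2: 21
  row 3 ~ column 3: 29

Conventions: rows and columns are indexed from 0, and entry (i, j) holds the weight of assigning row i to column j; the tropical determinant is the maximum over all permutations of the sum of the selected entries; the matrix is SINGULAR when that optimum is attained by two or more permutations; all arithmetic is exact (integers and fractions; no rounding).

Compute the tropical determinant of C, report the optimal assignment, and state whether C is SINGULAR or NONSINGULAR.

σ = (0, 1, 2, 3): 4 + (-2) + 8 + 29 = 39
σ = (0, 1, 3, 2): 4 + (-2) + (-1) + 21 = 22
σ = (0, 2, 1, 3): 4 + 20 + 14 + 29 = 67
σ = (0, 2, 3, 1): 4 + 20 + (-1) + 8 = 31
σ = (0, 3, 1, 2): 4 + 3 + 14 + 21 = 42
σ = (0, 3, 2, 1): 4 + 3 + 8 + 8 = 23
σ = (1, 0, 2, 3): 3 + 9 + 8 + 29 = 49
σ = (1, 0, 3, 2): 3 + 9 + (-1) + 21 = 32
σ = (1, 2, 0, 3): 3 + 20 + (-8) + 29 = 44
σ = (1, 2, 3, 0): 3 + 20 + (-1) + 22 = 44
σ = (1, 3, 0, 2): 3 + 3 + (-8) + 21 = 19
σ = (1, 3, 2, 0): 3 + 3 + 8 + 22 = 36
σ = (2, 0, 1, 3): 24 + 9 + 14 + 29 = 76
σ = (2, 0, 3, 1): 24 + 9 + (-1) + 8 = 40
σ = (2, 1, 0, 3): 24 + (-2) + (-8) + 29 = 43
σ = (2, 1, 3, 0): 24 + (-2) + (-1) + 22 = 43
σ = (2, 3, 0, 1): 24 + 3 + (-8) + 8 = 27
σ = (2, 3, 1, 0): 24 + 3 + 14 + 22 = 63
σ = (3, 0, 1, 2): (-8) + 9 + 14 + 21 = 36
σ = (3, 0, 2, 1): (-8) + 9 + 8 + 8 = 17
σ = (3, 1, 0, 2): (-8) + (-2) + (-8) + 21 = 3
σ = (3, 1, 2, 0): (-8) + (-2) + 8 + 22 = 20
σ = (3, 2, 0, 1): (-8) + 20 + (-8) + 8 = 12
σ = (3, 2, 1, 0): (-8) + 20 + 14 + 22 = 48
Optimal value attained by: σ = (2, 0, 1, 3).
Answer: det⊕(C) = 76; verdict: NONSINGULAR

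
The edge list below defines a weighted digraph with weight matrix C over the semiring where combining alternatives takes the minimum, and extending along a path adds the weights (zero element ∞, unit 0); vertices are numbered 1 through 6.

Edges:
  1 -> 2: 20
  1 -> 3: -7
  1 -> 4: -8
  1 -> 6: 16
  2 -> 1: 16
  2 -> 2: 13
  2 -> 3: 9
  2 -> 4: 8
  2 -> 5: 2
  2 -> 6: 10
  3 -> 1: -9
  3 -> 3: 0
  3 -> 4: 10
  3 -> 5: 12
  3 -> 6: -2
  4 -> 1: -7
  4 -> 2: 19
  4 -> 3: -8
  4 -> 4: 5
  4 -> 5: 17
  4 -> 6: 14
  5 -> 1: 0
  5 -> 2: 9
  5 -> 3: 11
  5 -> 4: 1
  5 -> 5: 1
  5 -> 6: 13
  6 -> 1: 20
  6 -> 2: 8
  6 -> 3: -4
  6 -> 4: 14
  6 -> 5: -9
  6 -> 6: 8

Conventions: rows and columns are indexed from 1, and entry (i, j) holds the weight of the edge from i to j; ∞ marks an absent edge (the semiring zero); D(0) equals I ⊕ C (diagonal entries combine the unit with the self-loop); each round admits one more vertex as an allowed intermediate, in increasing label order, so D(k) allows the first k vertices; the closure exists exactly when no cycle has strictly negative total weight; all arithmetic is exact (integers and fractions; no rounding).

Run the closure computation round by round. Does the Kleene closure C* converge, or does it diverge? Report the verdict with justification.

D(0):
  [0, 20, -7, -8, ∞, 16]
  [16, 0, 9, 8, 2, 10]
  [-9, ∞, 0, 10, 12, -2]
  [-7, 19, -8, 0, 17, 14]
  [0, 9, 11, 1, 0, 13]
  [20, 8, -4, 14, -9, 0]
Detection: at round 1, diagonal entry (3, 3) turns strictly negative.
Key observation: the cycle 3->1->3 has total weight (-9) + (-7), which is strictly negative.
Answer: DIVERGES — negative cycle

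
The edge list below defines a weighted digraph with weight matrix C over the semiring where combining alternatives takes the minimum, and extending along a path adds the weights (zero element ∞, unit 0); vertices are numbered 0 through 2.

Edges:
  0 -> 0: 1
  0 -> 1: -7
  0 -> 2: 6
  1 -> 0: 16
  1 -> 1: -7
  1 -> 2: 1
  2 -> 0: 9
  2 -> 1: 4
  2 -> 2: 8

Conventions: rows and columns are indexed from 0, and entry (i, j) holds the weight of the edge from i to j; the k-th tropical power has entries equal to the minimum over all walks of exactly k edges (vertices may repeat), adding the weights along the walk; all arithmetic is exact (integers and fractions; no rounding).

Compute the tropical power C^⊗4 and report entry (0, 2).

C^⊗2:
  [2, -14, -6]
  [9, -14, -6]
  [10, -3, 5]
C^⊗3:
  [2, -21, -13]
  [2, -21, -13]
  [11, -10, -2]
C^⊗4:
  [-5, -28, -20]
  [-5, -28, -20]
  [6, -17, -9]
Key observation: the optimum is the walk 0->1->1->1->2, with weight (-7) + (-7) + (-7) + 1 = -20.
Optimal value attained by: walk 0->1->1->1->2.
Answer: (C^⊗4)[0][2] = -20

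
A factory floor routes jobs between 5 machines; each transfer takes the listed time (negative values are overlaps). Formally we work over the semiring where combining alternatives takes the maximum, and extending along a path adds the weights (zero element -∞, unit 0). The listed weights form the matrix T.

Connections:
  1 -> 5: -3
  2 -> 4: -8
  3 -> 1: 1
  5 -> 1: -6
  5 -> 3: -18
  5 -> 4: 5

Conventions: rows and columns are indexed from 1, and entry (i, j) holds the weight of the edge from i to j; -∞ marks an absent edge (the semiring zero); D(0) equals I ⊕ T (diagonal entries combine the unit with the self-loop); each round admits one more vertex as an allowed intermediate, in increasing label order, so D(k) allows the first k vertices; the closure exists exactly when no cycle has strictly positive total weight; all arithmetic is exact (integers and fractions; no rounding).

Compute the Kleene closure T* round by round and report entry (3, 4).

D(0):
  [0, -∞, -∞, -∞, -3]
  [-∞, 0, -∞, -8, -∞]
  [1, -∞, 0, -∞, -∞]
  [-∞, -∞, -∞, 0, -∞]
  [-6, -∞, -18, 5, 0]
D(1):
  [0, -∞, -∞, -∞, -3]
  [-∞, 0, -∞, -8, -∞]
  [1, -∞, 0, -∞, -2]
  [-∞, -∞, -∞, 0, -∞]
  [-6, -∞, -18, 5, 0]
D(2):
  [0, -∞, -∞, -∞, -3]
  [-∞, 0, -∞, -8, -∞]
  [1, -∞, 0, -∞, -2]
  [-∞, -∞, -∞, 0, -∞]
  [-6, -∞, -18, 5, 0]
D(3):
  [0, -∞, -∞, -∞, -3]
  [-∞, 0, -∞, -8, -∞]
  [1, -∞, 0, -∞, -2]
  [-∞, -∞, -∞, 0, -∞]
  [-6, -∞, -18, 5, 0]
D(4):
  [0, -∞, -∞, -∞, -3]
  [-∞, 0, -∞, -8, -∞]
  [1, -∞, 0, -∞, -2]
  [-∞, -∞, -∞, 0, -∞]
  [-6, -∞, -18, 5, 0]
D(5):
  [0, -∞, -21, 2, -3]
  [-∞, 0, -∞, -8, -∞]
  [1, -∞, 0, 3, -2]
  [-∞, -∞, -∞, 0, -∞]
  [-6, -∞, -18, 5, 0]
Answer: T*[3][4] = 3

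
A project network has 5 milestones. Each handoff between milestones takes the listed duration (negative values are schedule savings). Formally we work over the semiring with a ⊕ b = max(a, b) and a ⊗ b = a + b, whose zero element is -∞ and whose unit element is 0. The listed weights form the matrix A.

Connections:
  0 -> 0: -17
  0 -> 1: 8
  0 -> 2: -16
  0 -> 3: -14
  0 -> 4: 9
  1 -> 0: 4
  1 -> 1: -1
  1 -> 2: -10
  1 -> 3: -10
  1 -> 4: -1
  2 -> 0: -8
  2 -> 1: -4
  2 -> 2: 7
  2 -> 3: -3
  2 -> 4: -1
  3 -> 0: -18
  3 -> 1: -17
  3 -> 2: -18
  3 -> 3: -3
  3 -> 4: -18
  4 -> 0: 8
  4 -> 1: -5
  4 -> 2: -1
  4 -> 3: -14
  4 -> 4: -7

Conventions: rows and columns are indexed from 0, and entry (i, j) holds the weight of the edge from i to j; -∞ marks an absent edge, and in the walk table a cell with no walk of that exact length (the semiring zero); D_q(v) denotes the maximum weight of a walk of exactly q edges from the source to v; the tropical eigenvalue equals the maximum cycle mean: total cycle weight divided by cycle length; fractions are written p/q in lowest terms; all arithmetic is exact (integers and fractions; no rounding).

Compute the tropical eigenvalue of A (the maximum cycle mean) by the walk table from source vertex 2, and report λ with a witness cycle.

q=0: [-∞, -∞, 0, -∞, -∞]
q=1: [-8, -4, 7, -3, -1]
q=2: [7, 3, 14, 4, 6]
q=3: [14, 15, 21, 11, 16]
q=4: [24, 22, 28, 18, 23]
q=5: [31, 32, 35, 25, 33]
Optimal cycle mean attained by: cycle 0->4->0, total 9 + 8, length 2.
Answer: λ = 17/2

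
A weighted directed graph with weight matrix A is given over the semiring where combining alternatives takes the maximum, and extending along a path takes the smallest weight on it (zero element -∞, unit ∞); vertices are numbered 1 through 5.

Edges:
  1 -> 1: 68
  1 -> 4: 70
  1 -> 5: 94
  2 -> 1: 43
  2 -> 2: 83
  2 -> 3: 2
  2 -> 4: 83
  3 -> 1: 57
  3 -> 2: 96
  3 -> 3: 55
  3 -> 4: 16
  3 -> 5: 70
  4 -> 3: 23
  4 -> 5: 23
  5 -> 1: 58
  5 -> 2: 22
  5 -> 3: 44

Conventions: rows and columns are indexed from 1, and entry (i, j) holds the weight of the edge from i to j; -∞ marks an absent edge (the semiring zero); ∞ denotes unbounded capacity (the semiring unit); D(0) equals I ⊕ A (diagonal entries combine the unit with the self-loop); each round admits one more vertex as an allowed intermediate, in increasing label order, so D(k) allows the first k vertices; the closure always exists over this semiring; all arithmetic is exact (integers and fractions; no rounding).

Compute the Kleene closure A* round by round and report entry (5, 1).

D(0):
  [∞, -∞, -∞, 70, 94]
  [43, ∞, 2, 83, -∞]
  [57, 96, ∞, 16, 70]
  [-∞, -∞, 23, ∞, 23]
  [58, 22, 44, -∞, ∞]
D(1):
  [∞, -∞, -∞, 70, 94]
  [43, ∞, 2, 83, 43]
  [57, 96, ∞, 57, 70]
  [-∞, -∞, 23, ∞, 23]
  [58, 22, 44, 58, ∞]
D(2):
  [∞, -∞, -∞, 70, 94]
  [43, ∞, 2, 83, 43]
  [57, 96, ∞, 83, 70]
  [-∞, -∞, 23, ∞, 23]
  [58, 22, 44, 58, ∞]
D(3):
  [∞, -∞, -∞, 70, 94]
  [43, ∞, 2, 83, 43]
  [57, 96, ∞, 83, 70]
  [23, 23, 23, ∞, 23]
  [58, 44, 44, 58, ∞]
D(4):
  [∞, 23, 23, 70, 94]
  [43, ∞, 23, 83, 43]
  [57, 96, ∞, 83, 70]
  [23, 23, 23, ∞, 23]
  [58, 44, 44, 58, ∞]
D(5):
  [∞, 44, 44, 70, 94]
  [43, ∞, 43, 83, 43]
  [58, 96, ∞, 83, 70]
  [23, 23, 23, ∞, 23]
  [58, 44, 44, 58, ∞]
Answer: A*[5][1] = 58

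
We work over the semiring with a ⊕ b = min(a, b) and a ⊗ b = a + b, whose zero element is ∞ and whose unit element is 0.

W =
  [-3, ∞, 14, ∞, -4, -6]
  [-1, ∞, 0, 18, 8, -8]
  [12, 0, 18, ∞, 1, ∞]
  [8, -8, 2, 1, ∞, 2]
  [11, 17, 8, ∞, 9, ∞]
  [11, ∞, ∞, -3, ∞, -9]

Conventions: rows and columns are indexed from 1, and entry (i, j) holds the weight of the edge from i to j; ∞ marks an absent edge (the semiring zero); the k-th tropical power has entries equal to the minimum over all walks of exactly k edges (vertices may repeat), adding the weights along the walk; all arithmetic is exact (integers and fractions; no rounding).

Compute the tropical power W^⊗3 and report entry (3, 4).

W^⊗2:
  [-6, 13, 4, -9, -7, -15]
  [-4, 0, 13, -11, -5, -17]
  [-1, 18, 0, 18, 8, -8]
  [-9, -7, -8, -1, 0, -16]
  [8, 8, 17, 35, 7, 5]
  [2, -11, -1, -12, 7, -18]
W^⊗3:
  [-9, -17, -7, -18, -10, -24]
  [-7, -19, -9, -20, -8, -26]
  [-4, 0, 13, -11, -5, -17]
  [-12, -9, -7, -19, -13, -25]
  [5, 17, 8, 2, 4, -4]
  [-12, -20, -11, -21, -3, -27]
Key observation: the optimum is the walk 3->2->6->4, with weight 0 + (-8) + (-3) = -11.
Optimal value attained by: walk 3->2->6->4.
Answer: (W^⊗3)[3][4] = -11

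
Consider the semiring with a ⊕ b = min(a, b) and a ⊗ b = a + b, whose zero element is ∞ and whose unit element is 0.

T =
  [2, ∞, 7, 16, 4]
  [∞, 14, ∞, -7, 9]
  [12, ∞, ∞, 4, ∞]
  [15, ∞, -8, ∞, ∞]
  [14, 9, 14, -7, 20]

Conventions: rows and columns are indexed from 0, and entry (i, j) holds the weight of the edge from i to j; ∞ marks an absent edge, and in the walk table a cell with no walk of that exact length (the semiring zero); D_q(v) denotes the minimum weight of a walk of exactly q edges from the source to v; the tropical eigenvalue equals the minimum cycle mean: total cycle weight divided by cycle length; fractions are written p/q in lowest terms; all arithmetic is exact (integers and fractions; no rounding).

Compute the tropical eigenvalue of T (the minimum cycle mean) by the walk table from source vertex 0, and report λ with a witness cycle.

q=0: [0, ∞, ∞, ∞, ∞]
q=1: [2, ∞, 7, 16, 4]
q=2: [4, 13, 8, -3, 6]
q=3: [6, 15, -11, -1, 8]
q=4: [1, 17, -9, -7, 10]
q=5: [3, 19, -15, -5, 5]
Optimal cycle mean attained by: cycle 2->3->2, total 4 + (-8), length 2.
Answer: λ = -2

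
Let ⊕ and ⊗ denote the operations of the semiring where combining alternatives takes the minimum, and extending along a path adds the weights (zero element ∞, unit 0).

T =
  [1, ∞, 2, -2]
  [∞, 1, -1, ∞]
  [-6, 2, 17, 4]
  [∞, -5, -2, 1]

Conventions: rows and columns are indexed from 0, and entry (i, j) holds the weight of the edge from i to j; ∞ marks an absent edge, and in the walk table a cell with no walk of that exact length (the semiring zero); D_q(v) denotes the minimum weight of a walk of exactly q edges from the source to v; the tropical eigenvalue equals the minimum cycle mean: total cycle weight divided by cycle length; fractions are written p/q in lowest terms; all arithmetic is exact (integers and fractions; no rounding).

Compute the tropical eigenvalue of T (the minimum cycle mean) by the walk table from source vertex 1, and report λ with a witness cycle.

q=0: [∞, 0, ∞, ∞]
q=1: [∞, 1, -1, ∞]
q=2: [-7, 1, 0, 3]
q=3: [-6, -2, -5, -9]
q=4: [-11, -14, -11, -8]
Optimal cycle mean attained by: cycle 0->3->1->2->0, total (-2) + (-5) + (-1) + (-6), length 4.
Answer: λ = -7/2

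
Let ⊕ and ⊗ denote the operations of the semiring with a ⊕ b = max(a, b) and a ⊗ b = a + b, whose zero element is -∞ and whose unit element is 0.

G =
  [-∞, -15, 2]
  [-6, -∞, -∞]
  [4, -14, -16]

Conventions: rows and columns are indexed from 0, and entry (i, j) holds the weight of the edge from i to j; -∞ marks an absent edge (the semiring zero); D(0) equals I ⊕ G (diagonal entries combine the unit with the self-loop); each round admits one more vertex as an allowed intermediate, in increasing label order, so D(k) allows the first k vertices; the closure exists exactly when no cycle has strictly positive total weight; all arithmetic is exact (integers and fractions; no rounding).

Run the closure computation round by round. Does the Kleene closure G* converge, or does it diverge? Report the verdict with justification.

D(0):
  [0, -15, 2]
  [-6, 0, -∞]
  [4, -14, 0]
Detection: at round 1, diagonal entry (2, 2) turns strictly positive.
Key observation: the cycle 2->0->2 has total weight 4 + 2, which is strictly positive.
Answer: DIVERGES — positive cycle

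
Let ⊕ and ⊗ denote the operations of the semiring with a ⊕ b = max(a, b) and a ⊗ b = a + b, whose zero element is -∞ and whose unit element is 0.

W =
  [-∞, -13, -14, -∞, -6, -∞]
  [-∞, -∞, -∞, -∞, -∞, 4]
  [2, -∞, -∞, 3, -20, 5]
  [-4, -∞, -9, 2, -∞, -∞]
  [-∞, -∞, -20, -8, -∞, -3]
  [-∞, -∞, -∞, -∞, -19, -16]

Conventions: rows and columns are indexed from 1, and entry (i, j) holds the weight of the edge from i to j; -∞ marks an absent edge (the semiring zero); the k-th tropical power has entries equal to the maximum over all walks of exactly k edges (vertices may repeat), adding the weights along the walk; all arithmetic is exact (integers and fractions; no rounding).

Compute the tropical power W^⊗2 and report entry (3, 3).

W^⊗2:
  [-12, -∞, -26, -11, -34, -9]
  [-∞, -∞, -∞, -∞, -15, -12]
  [-1, -11, -6, 5, -4, -11]
  [-2, -17, -7, 4, -10, -4]
  [-12, -∞, -17, -6, -22, -15]
  [-∞, -∞, -39, -27, -35, -22]
Key observation: the optimum is the walk 3->4->3, with weight 3 + (-9) = -6.
Optimal value attained by: walk 3->4->3.
Answer: (W^⊗2)[3][3] = -6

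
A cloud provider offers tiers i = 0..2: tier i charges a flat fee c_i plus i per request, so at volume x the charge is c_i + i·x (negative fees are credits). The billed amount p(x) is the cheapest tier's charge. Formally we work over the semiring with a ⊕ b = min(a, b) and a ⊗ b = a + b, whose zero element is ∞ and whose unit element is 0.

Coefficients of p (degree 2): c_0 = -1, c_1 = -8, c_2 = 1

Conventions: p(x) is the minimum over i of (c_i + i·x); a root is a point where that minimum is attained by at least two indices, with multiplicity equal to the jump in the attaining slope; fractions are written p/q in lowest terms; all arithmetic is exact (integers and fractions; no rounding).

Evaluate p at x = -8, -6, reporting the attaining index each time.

p(-8) = min(-1+0·(-8)=-1, -8+1·(-8)=-16, 1+2·(-8)=-15) = -16 (attained by i=1)
p(-6) = min(-1+0·(-6)=-1, -8+1·(-6)=-14, 1+2·(-6)=-11) = -14 (attained by i=1)
Answer: p(-8) = -16; p(-6) = -14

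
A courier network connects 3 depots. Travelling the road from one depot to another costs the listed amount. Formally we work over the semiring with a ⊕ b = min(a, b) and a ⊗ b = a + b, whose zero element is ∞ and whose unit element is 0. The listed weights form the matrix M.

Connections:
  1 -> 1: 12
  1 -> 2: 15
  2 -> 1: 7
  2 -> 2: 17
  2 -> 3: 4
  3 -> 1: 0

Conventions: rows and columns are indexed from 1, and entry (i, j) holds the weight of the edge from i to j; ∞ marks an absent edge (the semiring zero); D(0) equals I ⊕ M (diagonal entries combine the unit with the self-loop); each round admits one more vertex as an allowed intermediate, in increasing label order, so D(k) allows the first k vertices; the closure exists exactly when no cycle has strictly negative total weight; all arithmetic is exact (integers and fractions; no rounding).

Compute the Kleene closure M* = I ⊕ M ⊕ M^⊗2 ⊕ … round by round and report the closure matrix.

D(0):
  [0, 15, ∞]
  [7, 0, 4]
  [0, ∞, 0]
D(1):
  [0, 15, ∞]
  [7, 0, 4]
  [0, 15, 0]
D(2):
  [0, 15, 19]
  [7, 0, 4]
  [0, 15, 0]
D(3):
  [0, 15, 19]
  [4, 0, 4]
  [0, 15, 0]
Answer: M* = [[0, 15, 19], [4, 0, 4], [0, 15, 0]]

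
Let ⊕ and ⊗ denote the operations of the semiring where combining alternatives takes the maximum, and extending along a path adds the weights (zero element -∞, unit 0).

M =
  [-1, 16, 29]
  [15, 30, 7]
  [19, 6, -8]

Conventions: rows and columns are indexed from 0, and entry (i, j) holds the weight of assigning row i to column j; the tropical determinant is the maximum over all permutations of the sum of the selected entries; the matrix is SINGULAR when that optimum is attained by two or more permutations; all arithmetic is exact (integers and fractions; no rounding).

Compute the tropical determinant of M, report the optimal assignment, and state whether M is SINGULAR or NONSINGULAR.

σ = (0, 1, 2): (-1) + 30 + (-8) = 21
σ = (0, 2, 1): (-1) + 7 + 6 = 12
σ = (1, 0, 2): 16 + 15 + (-8) = 23
σ = (1, 2, 0): 16 + 7 + 19 = 42
σ = (2, 0, 1): 29 + 15 + 6 = 50
σ = (2, 1, 0): 29 + 30 + 19 = 78
Optimal value attained by: σ = (2, 1, 0).
Answer: det⊕(M) = 78; verdict: NONSINGULAR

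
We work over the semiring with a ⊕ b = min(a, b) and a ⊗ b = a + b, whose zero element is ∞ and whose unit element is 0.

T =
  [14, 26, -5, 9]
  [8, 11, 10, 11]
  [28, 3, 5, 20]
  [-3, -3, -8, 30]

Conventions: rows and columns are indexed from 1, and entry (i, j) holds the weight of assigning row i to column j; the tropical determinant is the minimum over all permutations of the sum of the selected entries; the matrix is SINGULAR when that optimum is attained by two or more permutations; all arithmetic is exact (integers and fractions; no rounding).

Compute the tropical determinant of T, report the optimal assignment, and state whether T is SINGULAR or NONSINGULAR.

σ = (1, 2, 3, 4): 14 + 11 + 5 + 30 = 60
σ = (1, 2, 4, 3): 14 + 11 + 20 + (-8) = 37
σ = (1, 3, 2, 4): 14 + 10 + 3 + 30 = 57
σ = (1, 3, 4, 2): 14 + 10 + 20 + (-3) = 41
σ = (1, 4, 2, 3): 14 + 11 + 3 + (-8) = 20
σ = (1, 4, 3, 2): 14 + 11 + 5 + (-3) = 27
σ = (2, 1, 3, 4): 26 + 8 + 5 + 30 = 69
σ = (2, 1, 4, 3): 26 + 8 + 20 + (-8) = 46
σ = (2, 3, 1, 4): 26 + 10 + 28 + 30 = 94
σ = (2, 3, 4, 1): 26 + 10 + 20 + (-3) = 53
σ = (2, 4, 1, 3): 26 + 11 + 28 + (-8) = 57
σ = (2, 4, 3, 1): 26 + 11 + 5 + (-3) = 39
σ = (3, 1, 2, 4): (-5) + 8 + 3 + 30 = 36
σ = (3, 1, 4, 2): (-5) + 8 + 20 + (-3) = 20
σ = (3, 2, 1, 4): (-5) + 11 + 28 + 30 = 64
σ = (3, 2, 4, 1): (-5) + 11 + 20 + (-3) = 23
σ = (3, 4, 1, 2): (-5) + 11 + 28 + (-3) = 31
σ = (3, 4, 2, 1): (-5) + 11 + 3 + (-3) = 6
σ = (4, 1, 2, 3): 9 + 8 + 3 + (-8) = 12
σ = (4, 1, 3, 2): 9 + 8 + 5 + (-3) = 19
σ = (4, 2, 1, 3): 9 + 11 + 28 + (-8) = 40
σ = (4, 2, 3, 1): 9 + 11 + 5 + (-3) = 22
σ = (4, 3, 1, 2): 9 + 10 + 28 + (-3) = 44
σ = (4, 3, 2, 1): 9 + 10 + 3 + (-3) = 19
Optimal value attained by: σ = (3, 4, 2, 1).
Answer: det⊕(T) = 6; verdict: NONSINGULAR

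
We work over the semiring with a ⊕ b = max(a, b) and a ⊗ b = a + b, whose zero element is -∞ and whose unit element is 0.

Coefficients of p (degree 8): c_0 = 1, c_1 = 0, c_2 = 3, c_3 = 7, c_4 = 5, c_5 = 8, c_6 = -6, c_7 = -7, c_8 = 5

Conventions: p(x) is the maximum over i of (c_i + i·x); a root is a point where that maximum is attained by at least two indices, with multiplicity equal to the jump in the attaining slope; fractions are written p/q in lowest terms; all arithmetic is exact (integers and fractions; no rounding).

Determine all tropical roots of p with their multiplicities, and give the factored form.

hull edge (i=0, c=1) to (i=3, c=7): slope 2, span 3
hull edge (i=3, c=7) to (i=5, c=8): slope 1/2, span 2
hull edge (i=5, c=8) to (i=8, c=5): slope -1, span 3
Factored form: p(x) = 5 ⊗ (x ⊕ (-2)) ⊗ (x ⊕ (-2)) ⊗ (x ⊕ (-2)) ⊗ (x ⊕ (-1/2)) ⊗ (x ⊕ (-1/2)) ⊗ (x ⊕ 1) ⊗ (x ⊕ 1) ⊗ (x ⊕ 1)
Answer: roots = -2 (mult 3), -1/2 (mult 2), 1 (mult 3)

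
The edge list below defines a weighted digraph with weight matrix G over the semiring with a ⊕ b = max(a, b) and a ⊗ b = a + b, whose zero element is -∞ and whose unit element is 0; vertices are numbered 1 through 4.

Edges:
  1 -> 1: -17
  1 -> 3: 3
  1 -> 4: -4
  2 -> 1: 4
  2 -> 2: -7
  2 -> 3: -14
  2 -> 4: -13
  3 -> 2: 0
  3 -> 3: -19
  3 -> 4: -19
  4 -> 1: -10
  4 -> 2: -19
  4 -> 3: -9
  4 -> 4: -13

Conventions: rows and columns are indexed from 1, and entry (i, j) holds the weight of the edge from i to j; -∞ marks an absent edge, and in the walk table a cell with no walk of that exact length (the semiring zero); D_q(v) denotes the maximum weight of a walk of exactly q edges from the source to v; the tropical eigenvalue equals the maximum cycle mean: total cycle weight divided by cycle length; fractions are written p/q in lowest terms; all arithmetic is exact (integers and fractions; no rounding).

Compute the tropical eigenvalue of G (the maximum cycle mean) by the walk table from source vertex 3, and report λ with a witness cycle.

q=0: [-∞, -∞, 0, -∞]
q=1: [-∞, 0, -19, -19]
q=2: [4, -7, -14, -13]
q=3: [-3, -14, 7, 0]
q=4: [-10, 7, 0, -7]
Optimal cycle mean attained by: cycle 1->3->2->1, total 3 + 0 + 4, length 3.
Answer: λ = 7/3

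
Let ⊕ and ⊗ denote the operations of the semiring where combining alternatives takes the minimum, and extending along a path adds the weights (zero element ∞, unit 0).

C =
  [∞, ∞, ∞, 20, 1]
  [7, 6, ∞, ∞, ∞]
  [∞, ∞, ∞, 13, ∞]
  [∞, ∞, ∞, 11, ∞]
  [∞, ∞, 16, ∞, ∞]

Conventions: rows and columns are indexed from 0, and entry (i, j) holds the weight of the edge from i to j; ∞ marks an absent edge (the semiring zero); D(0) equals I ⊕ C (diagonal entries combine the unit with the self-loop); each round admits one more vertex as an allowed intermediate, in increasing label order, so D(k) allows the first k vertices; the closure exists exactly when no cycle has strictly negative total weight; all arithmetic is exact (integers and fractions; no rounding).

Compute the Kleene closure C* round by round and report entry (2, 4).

D(0):
  [0, ∞, ∞, 20, 1]
  [7, 0, ∞, ∞, ∞]
  [∞, ∞, 0, 13, ∞]
  [∞, ∞, ∞, 0, ∞]
  [∞, ∞, 16, ∞, 0]
D(1):
  [0, ∞, ∞, 20, 1]
  [7, 0, ∞, 27, 8]
  [∞, ∞, 0, 13, ∞]
  [∞, ∞, ∞, 0, ∞]
  [∞, ∞, 16, ∞, 0]
D(2):
  [0, ∞, ∞, 20, 1]
  [7, 0, ∞, 27, 8]
  [∞, ∞, 0, 13, ∞]
  [∞, ∞, ∞, 0, ∞]
  [∞, ∞, 16, ∞, 0]
D(3):
  [0, ∞, ∞, 20, 1]
  [7, 0, ∞, 27, 8]
  [∞, ∞, 0, 13, ∞]
  [∞, ∞, ∞, 0, ∞]
  [∞, ∞, 16, 29, 0]
D(4):
  [0, ∞, ∞, 20, 1]
  [7, 0, ∞, 27, 8]
  [∞, ∞, 0, 13, ∞]
  [∞, ∞, ∞, 0, ∞]
  [∞, ∞, 16, 29, 0]
D(5):
  [0, ∞, 17, 20, 1]
  [7, 0, 24, 27, 8]
  [∞, ∞, 0, 13, ∞]
  [∞, ∞, ∞, 0, ∞]
  [∞, ∞, 16, 29, 0]
Answer: C*[2][4] = ∞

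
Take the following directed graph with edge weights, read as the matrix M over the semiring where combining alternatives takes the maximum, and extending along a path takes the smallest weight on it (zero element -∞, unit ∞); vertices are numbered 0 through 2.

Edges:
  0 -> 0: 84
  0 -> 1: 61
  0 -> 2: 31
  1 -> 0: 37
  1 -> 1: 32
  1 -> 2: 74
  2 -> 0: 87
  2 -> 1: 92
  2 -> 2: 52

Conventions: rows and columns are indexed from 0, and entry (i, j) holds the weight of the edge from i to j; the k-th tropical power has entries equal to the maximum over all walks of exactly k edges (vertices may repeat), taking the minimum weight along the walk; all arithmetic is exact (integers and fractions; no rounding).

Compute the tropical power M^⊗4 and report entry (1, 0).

M^⊗2:
  [84, 61, 61]
  [74, 74, 52]
  [84, 61, 74]
M^⊗3:
  [84, 61, 61]
  [74, 61, 74]
  [84, 74, 61]
M^⊗4:
  [84, 61, 61]
  [74, 74, 61]
  [84, 61, 74]
Key observation: the optimum is the walk 1->2->0->0->0, with weight 74 min 87 min 84 min 84 = 74.
Optimal value attained by: walk 1->2->0->0->0.
Answer: (M^⊗4)[1][0] = 74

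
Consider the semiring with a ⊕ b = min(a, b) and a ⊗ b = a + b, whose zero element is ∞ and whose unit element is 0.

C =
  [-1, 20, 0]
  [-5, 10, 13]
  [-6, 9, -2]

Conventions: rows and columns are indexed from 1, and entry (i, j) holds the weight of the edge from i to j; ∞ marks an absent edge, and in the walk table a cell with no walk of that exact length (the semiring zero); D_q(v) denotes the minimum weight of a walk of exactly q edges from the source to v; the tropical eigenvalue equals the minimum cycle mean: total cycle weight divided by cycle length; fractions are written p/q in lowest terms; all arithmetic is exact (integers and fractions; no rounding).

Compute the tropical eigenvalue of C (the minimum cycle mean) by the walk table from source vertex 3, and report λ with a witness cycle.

q=0: [∞, ∞, 0]
q=1: [-6, 9, -2]
q=2: [-8, 7, -6]
q=3: [-12, 3, -8]
Optimal cycle mean attained by: cycle 1->3->1, total 0 + (-6), length 2.
Answer: λ = -3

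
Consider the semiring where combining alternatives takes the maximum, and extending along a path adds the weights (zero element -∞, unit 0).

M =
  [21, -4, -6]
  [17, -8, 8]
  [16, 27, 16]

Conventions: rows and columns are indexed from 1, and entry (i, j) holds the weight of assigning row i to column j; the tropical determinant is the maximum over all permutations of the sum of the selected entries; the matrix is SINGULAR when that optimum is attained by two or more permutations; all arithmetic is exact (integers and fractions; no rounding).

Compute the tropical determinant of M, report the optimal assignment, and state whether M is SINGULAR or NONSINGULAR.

σ = (1, 2, 3): 21 + (-8) + 16 = 29
σ = (1, 3, 2): 21 + 8 + 27 = 56
σ = (2, 1, 3): (-4) + 17 + 16 = 29
σ = (2, 3, 1): (-4) + 8 + 16 = 20
σ = (3, 1, 2): (-6) + 17 + 27 = 38
σ = (3, 2, 1): (-6) + (-8) + 16 = 2
Optimal value attained by: σ = (1, 3, 2).
Answer: det⊕(M) = 56; verdict: NONSINGULAR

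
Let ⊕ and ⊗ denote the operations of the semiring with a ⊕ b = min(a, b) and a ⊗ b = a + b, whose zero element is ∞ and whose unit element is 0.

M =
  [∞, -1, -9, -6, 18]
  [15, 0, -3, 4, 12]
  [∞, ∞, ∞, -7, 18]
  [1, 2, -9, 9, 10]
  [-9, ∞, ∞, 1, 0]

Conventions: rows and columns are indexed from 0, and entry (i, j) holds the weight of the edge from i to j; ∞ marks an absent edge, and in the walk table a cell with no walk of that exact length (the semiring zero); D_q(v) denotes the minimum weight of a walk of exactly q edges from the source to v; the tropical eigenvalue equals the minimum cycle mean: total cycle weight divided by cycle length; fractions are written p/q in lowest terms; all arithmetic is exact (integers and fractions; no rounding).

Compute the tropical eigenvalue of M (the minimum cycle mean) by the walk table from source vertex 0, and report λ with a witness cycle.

q=0: [0, ∞, ∞, ∞, ∞]
q=1: [∞, -1, -9, -6, 18]
q=2: [-5, -4, -15, -16, 4]
q=3: [-15, -14, -25, -22, -6]
q=4: [-21, -20, -31, -32, -12]
q=5: [-31, -30, -41, -38, -22]
Optimal cycle mean attained by: cycle 2->3->2, total (-7) + (-9), length 2.
Answer: λ = -8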